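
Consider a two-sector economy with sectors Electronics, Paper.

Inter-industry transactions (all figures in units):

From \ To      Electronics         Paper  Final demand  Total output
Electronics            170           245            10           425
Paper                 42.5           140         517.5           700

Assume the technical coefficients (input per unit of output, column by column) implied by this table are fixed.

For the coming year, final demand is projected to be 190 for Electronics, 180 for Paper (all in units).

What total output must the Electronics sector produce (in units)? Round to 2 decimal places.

x_E = 483.15

Technical coefficients a_ij = z_ij / X_j:
  a_EE = 170/425 = 0.40, a_PE = 42.5/425 = 0.10
  a_EP = 245/700 = 0.35, a_PP = 140/700 = 0.20
I − A =
  [   0.60    -0.35]
  [  -0.10     0.80]
det(I−A) = (0.60)(0.80) − (-0.35)(-0.10) = 0.4450
adj(I−A) = [[0.80, 0.35], [0.10, 0.60]]
(I − A)⁻¹ = adj(I−A) / det(I−A) ≈
  [   1.7978     0.7865]
  [   0.2247     1.3483]
x = (I − A)⁻¹ d = adj(I−A)·d / det(I−A), with det(I−A) = 0.4450:
  x_E = (0.80·190 + 0.35·180) / 0.4450 = 215.00 / 0.4450 ≈ 483.15
  x_P = (0.10·190 + 0.60·180) / 0.4450 = 127.00 / 0.4450 ≈ 285.39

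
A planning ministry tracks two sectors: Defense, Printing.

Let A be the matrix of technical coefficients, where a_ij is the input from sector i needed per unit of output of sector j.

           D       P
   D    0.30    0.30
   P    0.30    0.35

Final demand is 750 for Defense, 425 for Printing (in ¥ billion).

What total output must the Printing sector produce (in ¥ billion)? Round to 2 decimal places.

I − A =
  [   0.70    -0.30]
  [  -0.30     0.65]
det(I−A) = (0.70)(0.65) − (-0.30)(-0.30) = 0.3650
adj(I−A) = [[0.65, 0.30], [0.30, 0.70]]
(I − A)⁻¹ = adj(I−A) / det(I−A) ≈
  [   1.7808     0.8219]
  [   0.8219     1.9178]
x = (I − A)⁻¹ d = adj(I−A)·d / det(I−A), with det(I−A) = 0.3650:
  x_D = (0.65·750 + 0.30·425) / 0.3650 = 615.00 / 0.3650 ≈ 1684.93
  x_P = (0.30·750 + 0.70·425) / 0.3650 = 522.50 / 0.3650 ≈ 1431.51

x_P = 1431.51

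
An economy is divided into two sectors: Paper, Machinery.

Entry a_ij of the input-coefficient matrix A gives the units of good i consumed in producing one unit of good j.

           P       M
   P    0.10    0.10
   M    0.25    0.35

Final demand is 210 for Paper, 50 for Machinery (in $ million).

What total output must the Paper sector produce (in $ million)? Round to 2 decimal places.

x_P = 252.68

I − A =
  [   0.90    -0.10]
  [  -0.25     0.65]
det(I−A) = (0.90)(0.65) − (-0.10)(-0.25) = 0.5600
adj(I−A) = [[0.65, 0.10], [0.25, 0.90]]
(I − A)⁻¹ = adj(I−A) / det(I−A) ≈
  [   1.1607     0.1786]
  [   0.4464     1.6071]
x = (I − A)⁻¹ d = adj(I−A)·d / det(I−A), with det(I−A) = 0.5600:
  x_P = (0.65·210 + 0.10·50) / 0.5600 = 141.50 / 0.5600 ≈ 252.68
  x_M = (0.25·210 + 0.90·50) / 0.5600 = 97.50 / 0.5600 ≈ 174.11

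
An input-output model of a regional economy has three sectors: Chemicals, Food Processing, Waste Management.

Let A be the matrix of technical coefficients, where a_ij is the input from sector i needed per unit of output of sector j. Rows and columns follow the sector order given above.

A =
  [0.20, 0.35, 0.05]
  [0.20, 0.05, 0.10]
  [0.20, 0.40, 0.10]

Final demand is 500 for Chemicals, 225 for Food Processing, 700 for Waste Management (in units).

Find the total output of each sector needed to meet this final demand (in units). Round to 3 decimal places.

I − A =
  [   0.80    -0.35    -0.05]
  [  -0.20     0.95    -0.10]
  [  -0.20    -0.40     0.90]
Cofactors of I−A, C_ij = (−1)^(i+j)·(minor ij) (rows/columns in the sector order above):
  C_11 = (0.95)(0.90) − (-0.10)(-0.40) = 0.8150
  C_12 = −[(-0.20)(0.90) − (-0.10)(-0.20)] = 0.2000
  C_13 = (-0.20)(-0.40) − (0.95)(-0.20) = 0.2700
  C_21 = −[(-0.35)(0.90) − (-0.05)(-0.40)] = 0.3350
  C_22 = (0.80)(0.90) − (-0.05)(-0.20) = 0.7100
  C_23 = −[(0.80)(-0.40) − (-0.35)(-0.20)] = 0.3900
  C_31 = (-0.35)(-0.10) − (-0.05)(0.95) = 0.0825
  C_32 = −[(0.80)(-0.10) − (-0.05)(-0.20)] = 0.0900
  C_33 = (0.80)(0.95) − (-0.35)(-0.20) = 0.6900
det(I−A) = Σ_j (I−A)_1j·C_1j = (0.80)(0.8150) + (-0.35)(0.2000) + (-0.05)(0.2700) = 0.5685
adj(I−A) = Cᵀ =
  [ 0.8150   0.3350   0.0825]
  [ 0.2000   0.7100   0.0900]
  [ 0.2700   0.3900   0.6900]
(I − A)⁻¹ = adj(I−A) / det(I−A) ≈
  [   1.4336     0.5893     0.1451]
  [   0.3518     1.2489     0.1583]
  [   0.4749     0.6860     1.2137]
x = (I − A)⁻¹ d = adj(I−A)·d / det(I−A), with det(I−A) = 0.5685:
  x_1 = (0.8150·500 + 0.3350·225 + 0.0825·700) / 0.5685 = 540.625 / 0.5685 ≈ 950.967
  x_2 = (0.2000·500 + 0.7100·225 + 0.0900·700) / 0.5685 = 322.75 / 0.5685 ≈ 567.722
  x_3 = (0.2700·500 + 0.3900·225 + 0.6900·700) / 0.5685 = 705.75 / 0.5685 ≈ 1241.425

x_1 = 950.967, x_2 = 567.722, x_3 = 1241.425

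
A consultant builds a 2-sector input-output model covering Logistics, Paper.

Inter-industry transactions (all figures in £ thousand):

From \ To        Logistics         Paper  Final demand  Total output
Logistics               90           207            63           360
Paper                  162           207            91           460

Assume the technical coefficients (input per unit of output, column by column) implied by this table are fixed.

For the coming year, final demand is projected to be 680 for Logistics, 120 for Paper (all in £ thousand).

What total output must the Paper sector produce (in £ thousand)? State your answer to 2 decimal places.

x_2 = 1885.71

Technical coefficients a_ij = z_ij / X_j:
  a_11 = 90/360 = 0.25, a_21 = 162/360 = 0.45
  a_12 = 207/460 = 0.45, a_22 = 207/460 = 0.45
I − A =
  [   0.75    -0.45]
  [  -0.45     0.55]
det(I−A) = (0.75)(0.55) − (-0.45)(-0.45) = 0.2100
adj(I−A) = [[0.55, 0.45], [0.45, 0.75]]
(I − A)⁻¹ = adj(I−A) / det(I−A) ≈
  [   2.6190     2.1429]
  [   2.1429     3.5714]
x = (I − A)⁻¹ d = adj(I−A)·d / det(I−A), with det(I−A) = 0.2100:
  x_1 = (0.55·680 + 0.45·120) / 0.2100 = 428.00 / 0.2100 ≈ 2038.10
  x_2 = (0.45·680 + 0.75·120) / 0.2100 = 396.00 / 0.2100 ≈ 1885.71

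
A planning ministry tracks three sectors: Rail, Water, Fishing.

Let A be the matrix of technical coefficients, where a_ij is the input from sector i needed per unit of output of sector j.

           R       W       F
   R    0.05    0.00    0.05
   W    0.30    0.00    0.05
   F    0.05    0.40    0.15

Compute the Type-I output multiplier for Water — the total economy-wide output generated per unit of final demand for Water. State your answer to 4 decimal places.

I − A =
  [   0.95     0.00    -0.05]
  [  -0.30     1.00    -0.05]
  [  -0.05    -0.40     0.85]
Cofactors of I−A, C_ij = (−1)^(i+j)·(minor ij) (rows/columns in the sector order above):
  C_11 = (1.00)(0.85) − (-0.05)(-0.40) = 0.8300
  C_12 = −[(-0.30)(0.85) − (-0.05)(-0.05)] = 0.2575
  C_13 = (-0.30)(-0.40) − (1.00)(-0.05) = 0.1700
  C_21 = −[(0.00)(0.85) − (-0.05)(-0.40)] = 0.0200
  C_22 = (0.95)(0.85) − (-0.05)(-0.05) = 0.8050
  C_23 = −[(0.95)(-0.40) − (0.00)(-0.05)] = 0.3800
  C_31 = (0.00)(-0.05) − (-0.05)(1.00) = 0.0500
  C_32 = −[(0.95)(-0.05) − (-0.05)(-0.30)] = 0.0625
  C_33 = (0.95)(1.00) − (0.00)(-0.30) = 0.9500
det(I−A) = Σ_j (I−A)_1j·C_1j = (0.95)(0.8300) + (0.00)(0.2575) + (-0.05)(0.1700) = 0.7800
adj(I−A) = Cᵀ =
  [ 0.8300   0.0200   0.0500]
  [ 0.2575   0.8050   0.0625]
  [ 0.1700   0.3800   0.9500]
(I − A)⁻¹ = adj(I−A) / det(I−A) ≈
  [   1.06410     0.02564     0.06410]
  [   0.33013     1.03205     0.08013]
  [   0.21795     0.48718     1.21795]
The output multiplier for sector j is the column-j sum of the Leontief inverse (I − A)⁻¹ = adj(I−A) / det(I−A).
Column W of adj(I−A): (0.0200, 0.8050, 0.3800); det(I−A) = 0.7800.
m_W = (0.0200 + 0.8050 + 0.3800) / 0.7800 = 1.205 / 0.7800 ≈ 1.5449.

m_W = 1.5449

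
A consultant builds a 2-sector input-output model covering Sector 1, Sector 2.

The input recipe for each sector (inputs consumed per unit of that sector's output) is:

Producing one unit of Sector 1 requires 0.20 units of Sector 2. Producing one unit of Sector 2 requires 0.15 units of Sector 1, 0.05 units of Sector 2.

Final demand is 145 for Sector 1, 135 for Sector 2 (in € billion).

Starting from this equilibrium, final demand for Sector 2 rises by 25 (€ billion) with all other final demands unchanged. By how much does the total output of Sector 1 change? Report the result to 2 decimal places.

I − A =
  [   1.00    -0.15]
  [  -0.20     0.95]
det(I−A) = (1.00)(0.95) − (-0.15)(-0.20) = 0.9200
adj(I−A) = [[0.95, 0.15], [0.20, 1.00]]
(I − A)⁻¹ = adj(I−A) / det(I−A) ≈
  [   1.0326     0.1630]
  [   0.2174     1.0870]
Δx = (I − A)⁻¹ Δd with Δd having +25 in the Sector 2 component and 0 elsewhere.
So Δx_1 = L_12 · (+25), where L_12 = adj(I−A)_12 / det(I−A) = 0.15 / 0.9200.
Δx_1 = 0.15 × (+25) / 0.9200 = 3.75 / 0.9200 ≈ 4.08.

Δx_1 = 4.08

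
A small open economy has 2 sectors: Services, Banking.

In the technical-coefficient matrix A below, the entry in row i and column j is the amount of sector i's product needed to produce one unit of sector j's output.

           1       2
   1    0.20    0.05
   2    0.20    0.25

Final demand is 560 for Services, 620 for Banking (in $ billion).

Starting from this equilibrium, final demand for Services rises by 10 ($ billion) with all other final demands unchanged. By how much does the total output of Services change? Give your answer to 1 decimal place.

I − A =
  [   0.80    -0.05]
  [  -0.20     0.75]
det(I−A) = (0.80)(0.75) − (-0.05)(-0.20) = 0.5900
adj(I−A) = [[0.75, 0.05], [0.20, 0.80]]
(I − A)⁻¹ = adj(I−A) / det(I−A) ≈
  [   1.2712     0.0847]
  [   0.3390     1.3559]
Δx = (I − A)⁻¹ Δd with Δd having +10 in the Services component and 0 elsewhere.
So Δx_1 = L_11 · (+10), where L_11 = adj(I−A)_11 / det(I−A) = 0.75 / 0.5900.
Δx_1 = 0.75 × (+10) / 0.5900 = 7.50 / 0.5900 ≈ 12.7.

Δx_1 = 12.7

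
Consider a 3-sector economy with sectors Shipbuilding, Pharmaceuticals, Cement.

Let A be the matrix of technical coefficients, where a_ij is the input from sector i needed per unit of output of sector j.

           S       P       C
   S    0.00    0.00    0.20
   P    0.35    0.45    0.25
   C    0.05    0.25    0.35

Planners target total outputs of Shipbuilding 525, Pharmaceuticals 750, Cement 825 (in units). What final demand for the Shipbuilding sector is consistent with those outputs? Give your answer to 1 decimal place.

I − A =
  [   1.00     0.00    -0.20]
  [  -0.35     0.55    -0.25]
  [  -0.05    -0.25     0.65]
d = (I − A) x:
  d_S = (+1.00)·525 + (+0.00)·750 + (-0.20)·825 = 360.0
  d_P = (-0.35)·525 + (+0.55)·750 + (-0.25)·825 = 22.5
  d_C = (-0.05)·525 + (-0.25)·750 + (+0.65)·825 = 322.5

d_S = 360.0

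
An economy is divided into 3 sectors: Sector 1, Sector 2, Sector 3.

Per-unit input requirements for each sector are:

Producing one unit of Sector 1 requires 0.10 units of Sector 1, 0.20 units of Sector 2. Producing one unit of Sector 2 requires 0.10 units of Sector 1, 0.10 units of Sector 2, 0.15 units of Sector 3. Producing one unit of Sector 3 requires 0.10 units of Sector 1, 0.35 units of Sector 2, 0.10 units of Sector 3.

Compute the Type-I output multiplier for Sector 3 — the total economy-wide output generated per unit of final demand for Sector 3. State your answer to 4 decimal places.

I − A =
  [   0.90    -0.10    -0.10]
  [  -0.20     0.90    -0.35]
  [   0.00    -0.15     0.90]
Cofactors of I−A, C_ij = (−1)^(i+j)·(minor ij) (rows/columns in the sector order above):
  C_11 = (0.90)(0.90) − (-0.35)(-0.15) = 0.7575
  C_12 = −[(-0.20)(0.90) − (-0.35)(0.00)] = 0.1800
  C_13 = (-0.20)(-0.15) − (0.90)(0.00) = 0.0300
  C_21 = −[(-0.10)(0.90) − (-0.10)(-0.15)] = 0.1050
  C_22 = (0.90)(0.90) − (-0.10)(0.00) = 0.8100
  C_23 = −[(0.90)(-0.15) − (-0.10)(0.00)] = 0.1350
  C_31 = (-0.10)(-0.35) − (-0.10)(0.90) = 0.1250
  C_32 = −[(0.90)(-0.35) − (-0.10)(-0.20)] = 0.3350
  C_33 = (0.90)(0.90) − (-0.10)(-0.20) = 0.7900
det(I−A) = Σ_j (I−A)_1j·C_1j = (0.90)(0.7575) + (-0.10)(0.1800) + (-0.10)(0.0300) = 0.66075
adj(I−A) = Cᵀ =
  [ 0.7575   0.1050   0.1250]
  [ 0.1800   0.8100   0.3350]
  [ 0.0300   0.1350   0.7900]
(I − A)⁻¹ = adj(I−A) / det(I−A) ≈
  [   1.14642     0.15891     0.18918]
  [   0.27242     1.22588     0.50700]
  [   0.04540     0.20431     1.19561]
The output multiplier for sector j is the column-j sum of the Leontief inverse (I − A)⁻¹ = adj(I−A) / det(I−A).
Column 3 of adj(I−A): (0.1250, 0.3350, 0.7900); det(I−A) = 0.66075.
m_3 = (0.1250 + 0.3350 + 0.7900) / 0.66075 = 1.25 / 0.66075 ≈ 1.8918.

m_3 = 1.8918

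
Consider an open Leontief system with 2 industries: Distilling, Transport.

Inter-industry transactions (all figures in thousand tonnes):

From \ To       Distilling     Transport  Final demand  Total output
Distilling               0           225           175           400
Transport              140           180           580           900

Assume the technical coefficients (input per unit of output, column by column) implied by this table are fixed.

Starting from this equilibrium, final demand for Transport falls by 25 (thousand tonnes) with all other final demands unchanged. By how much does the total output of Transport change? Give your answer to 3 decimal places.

Δx_T = -35.088

Technical coefficients a_ij = z_ij / X_j:
  a_DD = 0/400 = 0.00, a_TD = 140/400 = 0.35
  a_DT = 225/900 = 0.25, a_TT = 180/900 = 0.20
I − A =
  [   1.00    -0.25]
  [  -0.35     0.80]
det(I−A) = (1.00)(0.80) − (-0.25)(-0.35) = 0.7125
adj(I−A) = [[0.80, 0.25], [0.35, 1.00]]
(I − A)⁻¹ = adj(I−A) / det(I−A) ≈
  [   1.1228     0.3509]
  [   0.4912     1.4035]
Δx = (I − A)⁻¹ Δd with Δd having -25 in the Transport component and 0 elsewhere.
So Δx_T = L_TT · (-25), where L_TT = adj(I−A)_TT / det(I−A) = 1.00 / 0.7125.
Δx_T = 1.00 × (-25) / 0.7125 = -25.00 / 0.7125 ≈ -35.088.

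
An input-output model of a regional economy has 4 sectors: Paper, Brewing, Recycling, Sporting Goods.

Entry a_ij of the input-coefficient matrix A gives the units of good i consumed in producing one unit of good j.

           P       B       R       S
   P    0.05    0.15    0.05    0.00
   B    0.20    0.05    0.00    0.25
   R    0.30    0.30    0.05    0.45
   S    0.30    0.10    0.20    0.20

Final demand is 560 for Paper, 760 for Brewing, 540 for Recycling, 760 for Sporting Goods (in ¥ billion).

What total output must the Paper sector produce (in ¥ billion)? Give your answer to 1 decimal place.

I − A =
  [   0.95    -0.15    -0.05     0.00]
  [  -0.20     0.95     0.00    -0.25]
  [  -0.30    -0.30     0.95    -0.45]
  [  -0.30    -0.10    -0.20     0.80]
Compute the cofactors C_ij = (−1)^(i+j)·(3×3 minor ij) of I−A; the adjugate is their transpose:
adj(I−A) = Cᵀ =
  [ 0.597750   0.114750   0.044250   0.060750]
  [ 0.220250   0.617750   0.059250   0.226375]
  [ 0.428250   0.327000   0.663000   0.475125]
  [ 0.358750   0.202000   0.189750   0.811625]
det(I−A) = Σ_j (I−A)_1j·C_1j = (0.95)(0.597750) + (-0.15)(0.220250) + (-0.05)(0.428250) + (0.00)(0.358750) = 0.5134125
(I − A)⁻¹ = adj(I−A) / det(I−A) ≈
  [   1.1643     0.2235     0.0862     0.1183]
  [   0.4290     1.2032     0.1154     0.4409]
  [   0.8341     0.6369     1.2914     0.9254]
  [   0.6988     0.3934     0.3696     1.5808]
x = (I − A)⁻¹ d = adj(I−A)·d / det(I−A), with det(I−A) = 0.5134125:
  x_P = (0.597750·560 + 0.114750·760 + 0.044250·540 + 0.060750·760) / 0.5134125 = 492.015 / 0.5134125 ≈ 958.3
  x_B = (0.220250·560 + 0.617750·760 + 0.059250·540 + 0.226375·760) / 0.5134125 = 796.87 / 0.5134125 ≈ 1552.1
  x_R = (0.428250·560 + 0.327000·760 + 0.663000·540 + 0.475125·760) / 0.5134125 = 1207.455 / 0.5134125 ≈ 2351.8
  x_S = (0.358750·560 + 0.202000·760 + 0.189750·540 + 0.811625·760) / 0.5134125 = 1073.72 / 0.5134125 ≈ 2091.3

x_P = 958.3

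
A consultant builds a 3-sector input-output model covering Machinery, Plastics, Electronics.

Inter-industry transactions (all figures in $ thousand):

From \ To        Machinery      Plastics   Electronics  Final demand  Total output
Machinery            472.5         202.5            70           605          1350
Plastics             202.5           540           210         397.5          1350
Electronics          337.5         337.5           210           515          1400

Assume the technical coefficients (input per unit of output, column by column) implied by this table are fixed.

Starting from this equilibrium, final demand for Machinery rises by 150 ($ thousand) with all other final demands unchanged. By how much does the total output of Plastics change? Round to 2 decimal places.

Technical coefficients a_ij = z_ij / X_j:
  a_11 = 472.5/1350 = 0.35, a_21 = 202.5/1350 = 0.15, a_31 = 337.5/1350 = 0.25
  a_12 = 202.5/1350 = 0.15, a_22 = 540/1350 = 0.40, a_32 = 337.5/1350 = 0.25
  a_13 = 70/1400 = 0.05, a_23 = 210/1400 = 0.15, a_33 = 210/1400 = 0.15
I − A =
  [   0.65    -0.15    -0.05]
  [  -0.15     0.60    -0.15]
  [  -0.25    -0.25     0.85]
Cofactors of I−A, C_ij = (−1)^(i+j)·(minor ij) (rows/columns in the sector order above):
  C_11 = (0.60)(0.85) − (-0.15)(-0.25) = 0.4725
  C_12 = −[(-0.15)(0.85) − (-0.15)(-0.25)] = 0.1650
  C_13 = (-0.15)(-0.25) − (0.60)(-0.25) = 0.1875
  C_21 = −[(-0.15)(0.85) − (-0.05)(-0.25)] = 0.1400
  C_22 = (0.65)(0.85) − (-0.05)(-0.25) = 0.5400
  C_23 = −[(0.65)(-0.25) − (-0.15)(-0.25)] = 0.2000
  C_31 = (-0.15)(-0.15) − (-0.05)(0.60) = 0.0525
  C_32 = −[(0.65)(-0.15) − (-0.05)(-0.15)] = 0.1050
  C_33 = (0.65)(0.60) − (-0.15)(-0.15) = 0.3675
det(I−A) = Σ_j (I−A)_1j·C_1j = (0.65)(0.4725) + (-0.15)(0.1650) + (-0.05)(0.1875) = 0.2730
adj(I−A) = Cᵀ =
  [ 0.4725   0.1400   0.0525]
  [ 0.1650   0.5400   0.1050]
  [ 0.1875   0.2000   0.3675]
(I − A)⁻¹ = adj(I−A) / det(I−A) ≈
  [   1.7308     0.5128     0.1923]
  [   0.6044     1.9780     0.3846]
  [   0.6868     0.7326     1.3462]
Δx = (I − A)⁻¹ Δd with Δd having +150 in the Machinery component and 0 elsewhere.
So Δx_2 = L_21 · (+150), where L_21 = adj(I−A)_21 / det(I−A) = 0.1650 / 0.2730.
Δx_2 = 0.1650 × (+150) / 0.2730 = 24.75 / 0.2730 ≈ 90.66.

Δx_2 = 90.66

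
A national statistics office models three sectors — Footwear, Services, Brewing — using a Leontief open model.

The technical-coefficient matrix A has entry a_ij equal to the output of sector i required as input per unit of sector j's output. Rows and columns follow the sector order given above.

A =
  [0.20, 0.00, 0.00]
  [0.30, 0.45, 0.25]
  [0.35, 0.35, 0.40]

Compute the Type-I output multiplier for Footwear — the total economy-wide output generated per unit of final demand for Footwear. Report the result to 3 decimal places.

m_F = 4.162

I − A =
  [   0.80     0.00     0.00]
  [  -0.30     0.55    -0.25]
  [  -0.35    -0.35     0.60]
Cofactors of I−A, C_ij = (−1)^(i+j)·(minor ij) (rows/columns in the sector order above):
  C_11 = (0.55)(0.60) − (-0.25)(-0.35) = 0.2425
  C_12 = −[(-0.30)(0.60) − (-0.25)(-0.35)] = 0.2675
  C_13 = (-0.30)(-0.35) − (0.55)(-0.35) = 0.2975
  C_21 = −[(0.00)(0.60) − (0.00)(-0.35)] = 0.0000
  C_22 = (0.80)(0.60) − (0.00)(-0.35) = 0.4800
  C_23 = −[(0.80)(-0.35) − (0.00)(-0.35)] = 0.2800
  C_31 = (0.00)(-0.25) − (0.00)(0.55) = 0.0000
  C_32 = −[(0.80)(-0.25) − (0.00)(-0.30)] = 0.2000
  C_33 = (0.80)(0.55) − (0.00)(-0.30) = 0.4400
det(I−A) = Σ_j (I−A)_1j·C_1j = (0.80)(0.2425) + (0.00)(0.2675) + (0.00)(0.2975) = 0.1940
adj(I−A) = Cᵀ =
  [ 0.2425   0.0000   0.0000]
  [ 0.2675   0.4800   0.2000]
  [ 0.2975   0.2800   0.4400]
(I − A)⁻¹ = adj(I−A) / det(I−A) ≈
  [   1.2500     0.0000     0.0000]
  [   1.3789     2.4742     1.0309]
  [   1.5335     1.4433     2.2680]
The output multiplier for sector j is the column-j sum of the Leontief inverse (I − A)⁻¹ = adj(I−A) / det(I−A).
Column F of adj(I−A): (0.2425, 0.2675, 0.2975); det(I−A) = 0.1940.
m_F = (0.2425 + 0.2675 + 0.2975) / 0.1940 = 0.8075 / 0.1940 ≈ 4.162.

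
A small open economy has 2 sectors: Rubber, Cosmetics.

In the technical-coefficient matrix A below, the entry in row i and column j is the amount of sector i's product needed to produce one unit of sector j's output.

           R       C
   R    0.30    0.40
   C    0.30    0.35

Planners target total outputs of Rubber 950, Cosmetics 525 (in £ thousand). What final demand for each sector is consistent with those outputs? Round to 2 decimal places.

I − A =
  [   0.70    -0.40]
  [  -0.30     0.65]
d = (I − A) x:
  d_R = (+0.70)·950 + (-0.40)·525 = 455.00
  d_C = (-0.30)·950 + (+0.65)·525 = 56.25

d_R = 455.00, d_C = 56.25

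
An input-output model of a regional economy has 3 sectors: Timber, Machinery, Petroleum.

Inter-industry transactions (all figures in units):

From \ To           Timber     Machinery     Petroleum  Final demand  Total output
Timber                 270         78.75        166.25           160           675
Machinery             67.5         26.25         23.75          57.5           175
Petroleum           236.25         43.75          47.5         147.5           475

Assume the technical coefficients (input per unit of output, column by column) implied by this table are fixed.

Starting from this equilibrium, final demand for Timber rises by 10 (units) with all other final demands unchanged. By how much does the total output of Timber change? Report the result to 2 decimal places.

Δx_T = 25.93

Technical coefficients a_ij = z_ij / X_j:
  a_TT = 270/675 = 0.40, a_MT = 67.5/675 = 0.10, a_PT = 236.25/675 = 0.35
  a_TM = 78.75/175 = 0.45, a_MM = 26.25/175 = 0.15, a_PM = 43.75/175 = 0.25
  a_TP = 166.25/475 = 0.35, a_MP = 23.75/475 = 0.05, a_PP = 47.5/475 = 0.10
I − A =
  [   0.60    -0.45    -0.35]
  [  -0.10     0.85    -0.05]
  [  -0.35    -0.25     0.90]
Cofactors of I−A, C_ij = (−1)^(i+j)·(minor ij) (rows/columns in the sector order above):
  C_11 = (0.85)(0.90) − (-0.05)(-0.25) = 0.7525
  C_12 = −[(-0.10)(0.90) − (-0.05)(-0.35)] = 0.1075
  C_13 = (-0.10)(-0.25) − (0.85)(-0.35) = 0.3225
  C_21 = −[(-0.45)(0.90) − (-0.35)(-0.25)] = 0.4925
  C_22 = (0.60)(0.90) − (-0.35)(-0.35) = 0.4175
  C_23 = −[(0.60)(-0.25) − (-0.45)(-0.35)] = 0.3075
  C_31 = (-0.45)(-0.05) − (-0.35)(0.85) = 0.3200
  C_32 = −[(0.60)(-0.05) − (-0.35)(-0.10)] = 0.0650
  C_33 = (0.60)(0.85) − (-0.45)(-0.10) = 0.4650
det(I−A) = Σ_j (I−A)_1j·C_1j = (0.60)(0.7525) + (-0.45)(0.1075) + (-0.35)(0.3225) = 0.29025
adj(I−A) = Cᵀ =
  [ 0.7525   0.4925   0.3200]
  [ 0.1075   0.4175   0.0650]
  [ 0.3225   0.3075   0.4650]
(I − A)⁻¹ = adj(I−A) / det(I−A) ≈
  [   2.5926     1.6968     1.1025]
  [   0.3704     1.4384     0.2239]
  [   1.1111     1.0594     1.6021]
Δx = (I − A)⁻¹ Δd with Δd having +10 in the Timber component and 0 elsewhere.
So Δx_T = L_TT · (+10), where L_TT = adj(I−A)_TT / det(I−A) = 0.7525 / 0.29025.
Δx_T = 0.7525 × (+10) / 0.29025 = 7.525 / 0.29025 ≈ 25.93.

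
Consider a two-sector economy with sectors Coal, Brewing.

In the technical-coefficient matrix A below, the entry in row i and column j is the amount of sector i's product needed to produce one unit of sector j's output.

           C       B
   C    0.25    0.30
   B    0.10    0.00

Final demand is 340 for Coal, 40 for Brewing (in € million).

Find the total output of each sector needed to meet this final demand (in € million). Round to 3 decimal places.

x_C = 488.889, x_B = 88.889

I − A =
  [   0.75    -0.30]
  [  -0.10     1.00]
det(I−A) = (0.75)(1.00) − (-0.30)(-0.10) = 0.7200
adj(I−A) = [[1.00, 0.30], [0.10, 0.75]]
(I − A)⁻¹ = adj(I−A) / det(I−A) ≈
  [   1.3889     0.4167]
  [   0.1389     1.0417]
x = (I − A)⁻¹ d = adj(I−A)·d / det(I−A), with det(I−A) = 0.7200:
  x_C = (1.00·340 + 0.30·40) / 0.7200 = 352.00 / 0.7200 ≈ 488.889
  x_B = (0.10·340 + 0.75·40) / 0.7200 = 64.00 / 0.7200 ≈ 88.889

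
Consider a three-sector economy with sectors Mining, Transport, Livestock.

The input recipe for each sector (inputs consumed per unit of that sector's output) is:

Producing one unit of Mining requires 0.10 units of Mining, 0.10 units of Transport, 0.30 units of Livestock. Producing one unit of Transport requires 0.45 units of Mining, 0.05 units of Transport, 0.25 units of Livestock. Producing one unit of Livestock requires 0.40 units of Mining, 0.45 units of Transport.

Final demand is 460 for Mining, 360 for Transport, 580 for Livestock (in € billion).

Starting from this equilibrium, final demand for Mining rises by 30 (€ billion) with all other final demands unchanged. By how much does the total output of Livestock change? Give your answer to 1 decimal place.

Δx_L = 17.7

I − A =
  [   0.90    -0.45    -0.40]
  [  -0.10     0.95    -0.45]
  [  -0.30    -0.25     1.00]
Cofactors of I−A, C_ij = (−1)^(i+j)·(minor ij) (rows/columns in the sector order above):
  C_11 = (0.95)(1.00) − (-0.45)(-0.25) = 0.8375
  C_12 = −[(-0.10)(1.00) − (-0.45)(-0.30)] = 0.2350
  C_13 = (-0.10)(-0.25) − (0.95)(-0.30) = 0.3100
  C_21 = −[(-0.45)(1.00) − (-0.40)(-0.25)] = 0.5500
  C_22 = (0.90)(1.00) − (-0.40)(-0.30) = 0.7800
  C_23 = −[(0.90)(-0.25) − (-0.45)(-0.30)] = 0.3600
  C_31 = (-0.45)(-0.45) − (-0.40)(0.95) = 0.5825
  C_32 = −[(0.90)(-0.45) − (-0.40)(-0.10)] = 0.4450
  C_33 = (0.90)(0.95) − (-0.45)(-0.10) = 0.8100
det(I−A) = Σ_j (I−A)_1j·C_1j = (0.90)(0.8375) + (-0.45)(0.2350) + (-0.40)(0.3100) = 0.5240
adj(I−A) = Cᵀ =
  [ 0.8375   0.5500   0.5825]
  [ 0.2350   0.7800   0.4450]
  [ 0.3100   0.3600   0.8100]
(I − A)⁻¹ = adj(I−A) / det(I−A) ≈
  [   1.5983     1.0496     1.1116]
  [   0.4485     1.4885     0.8492]
  [   0.5916     0.6870     1.5458]
Δx = (I − A)⁻¹ Δd with Δd having +30 in the Mining component and 0 elsewhere.
So Δx_L = L_LM · (+30), where L_LM = adj(I−A)_LM / det(I−A) = 0.3100 / 0.5240.
Δx_L = 0.3100 × (+30) / 0.5240 = 9.30 / 0.5240 ≈ 17.7.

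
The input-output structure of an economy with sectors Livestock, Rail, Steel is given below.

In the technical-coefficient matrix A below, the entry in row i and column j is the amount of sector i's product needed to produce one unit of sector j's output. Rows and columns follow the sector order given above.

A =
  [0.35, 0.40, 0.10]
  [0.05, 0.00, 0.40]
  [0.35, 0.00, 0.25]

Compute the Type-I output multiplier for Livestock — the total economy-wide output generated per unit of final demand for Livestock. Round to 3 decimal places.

I − A =
  [   0.65    -0.40    -0.10]
  [  -0.05     1.00    -0.40]
  [  -0.35     0.00     0.75]
Cofactors of I−A, C_ij = (−1)^(i+j)·(minor ij) (rows/columns in the sector order above):
  C_11 = (1.00)(0.75) − (-0.40)(0.00) = 0.7500
  C_12 = −[(-0.05)(0.75) − (-0.40)(-0.35)] = 0.1775
  C_13 = (-0.05)(0.00) − (1.00)(-0.35) = 0.3500
  C_21 = −[(-0.40)(0.75) − (-0.10)(0.00)] = 0.3000
  C_22 = (0.65)(0.75) − (-0.10)(-0.35) = 0.4525
  C_23 = −[(0.65)(0.00) − (-0.40)(-0.35)] = 0.1400
  C_31 = (-0.40)(-0.40) − (-0.10)(1.00) = 0.2600
  C_32 = −[(0.65)(-0.40) − (-0.10)(-0.05)] = 0.2650
  C_33 = (0.65)(1.00) − (-0.40)(-0.05) = 0.6300
det(I−A) = Σ_j (I−A)_1j·C_1j = (0.65)(0.7500) + (-0.40)(0.1775) + (-0.10)(0.3500) = 0.3815
adj(I−A) = Cᵀ =
  [ 0.7500   0.3000   0.2600]
  [ 0.1775   0.4525   0.2650]
  [ 0.3500   0.1400   0.6300]
(I − A)⁻¹ = adj(I−A) / det(I−A) ≈
  [   1.9659     0.7864     0.6815]
  [   0.4653     1.1861     0.6946]
  [   0.9174     0.3670     1.6514]
The output multiplier for sector j is the column-j sum of the Leontief inverse (I − A)⁻¹ = adj(I−A) / det(I−A).
Column 1 of adj(I−A): (0.7500, 0.1775, 0.3500); det(I−A) = 0.3815.
m_1 = (0.7500 + 0.1775 + 0.3500) / 0.3815 = 1.2775 / 0.3815 ≈ 3.349.

m_1 = 3.349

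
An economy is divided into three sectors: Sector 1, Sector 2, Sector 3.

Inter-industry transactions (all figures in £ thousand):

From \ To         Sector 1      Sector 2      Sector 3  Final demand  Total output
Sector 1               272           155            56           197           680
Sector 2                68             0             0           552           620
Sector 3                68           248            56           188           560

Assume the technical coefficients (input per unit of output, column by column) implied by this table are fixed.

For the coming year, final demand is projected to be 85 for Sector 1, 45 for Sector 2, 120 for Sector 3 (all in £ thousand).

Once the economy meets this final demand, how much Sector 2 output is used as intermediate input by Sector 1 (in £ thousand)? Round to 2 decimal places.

Technical coefficients a_ij = z_ij / X_j:
  a_11 = 272/680 = 0.40, a_21 = 68/680 = 0.10, a_31 = 68/680 = 0.10
  a_12 = 155/620 = 0.25, a_22 = 0/620 = 0.00, a_32 = 248/620 = 0.40
  a_13 = 56/560 = 0.10, a_23 = 0/560 = 0.00, a_33 = 56/560 = 0.10
I − A =
  [   0.60    -0.25    -0.10]
  [  -0.10     1.00     0.00]
  [  -0.10    -0.40     0.90]
Cofactors of I−A, C_ij = (−1)^(i+j)·(minor ij) (rows/columns in the sector order above):
  C_11 = (1.00)(0.90) − (0.00)(-0.40) = 0.9000
  C_12 = −[(-0.10)(0.90) − (0.00)(-0.10)] = 0.0900
  C_13 = (-0.10)(-0.40) − (1.00)(-0.10) = 0.1400
  C_21 = −[(-0.25)(0.90) − (-0.10)(-0.40)] = 0.2650
  C_22 = (0.60)(0.90) − (-0.10)(-0.10) = 0.5300
  C_23 = −[(0.60)(-0.40) − (-0.25)(-0.10)] = 0.2650
  C_31 = (-0.25)(0.00) − (-0.10)(1.00) = 0.1000
  C_32 = −[(0.60)(0.00) − (-0.10)(-0.10)] = 0.0100
  C_33 = (0.60)(1.00) − (-0.25)(-0.10) = 0.5750
det(I−A) = Σ_j (I−A)_1j·C_1j = (0.60)(0.9000) + (-0.25)(0.0900) + (-0.10)(0.1400) = 0.5035
adj(I−A) = Cᵀ =
  [ 0.9000   0.2650   0.1000]
  [ 0.0900   0.5300   0.0100]
  [ 0.1400   0.2650   0.5750]
(I − A)⁻¹ = adj(I−A) / det(I−A) ≈
  [   1.7875     0.5263     0.1986]
  [   0.1787     1.0526     0.0199]
  [   0.2781     0.5263     1.1420]
First solve x = (I − A)⁻¹ d = adj(I−A)·d / det(I−A); in particular x_1 = (0.9000·85 + 0.2650·45 + 0.1000·120) / 0.5035 = 100.425 / 0.5035 ≈ 199.4538.
Intermediate flow from 2 to 1: z_21 = a_21 · x_1 = 0.10 × 100.425 / 0.5035 = 10.0425 / 0.5035 ≈ 19.95.

z_21 = 19.95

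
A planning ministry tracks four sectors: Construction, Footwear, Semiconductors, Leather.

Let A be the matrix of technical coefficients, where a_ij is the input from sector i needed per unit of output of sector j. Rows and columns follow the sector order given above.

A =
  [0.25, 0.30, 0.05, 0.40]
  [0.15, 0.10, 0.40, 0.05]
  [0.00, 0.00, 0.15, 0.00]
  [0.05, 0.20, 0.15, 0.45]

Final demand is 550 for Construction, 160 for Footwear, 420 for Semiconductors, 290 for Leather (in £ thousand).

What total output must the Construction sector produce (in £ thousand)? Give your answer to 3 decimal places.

x_C = 1631.468

I − A =
  [   0.75    -0.30    -0.05    -0.40]
  [  -0.15     0.90    -0.40    -0.05]
  [   0.00     0.00     0.85     0.00]
  [  -0.05    -0.20    -0.15     0.55]
Compute the cofactors C_ij = (−1)^(i+j)·(3×3 minor ij) of I−A; the adjugate is their transpose:
adj(I−A) = Cᵀ =
  [ 0.412250   0.208250   0.178500   0.318750]
  [ 0.072250   0.333625   0.175875   0.082875]
  [ 0.000000   0.000000   0.308250   0.000000]
  [ 0.063750   0.140250   0.164250   0.535500]
det(I−A) = Σ_j (I−A)_1j·C_1j = (0.75)(0.412250) + (-0.30)(0.072250) + (-0.05)(0.000000) + (-0.40)(0.063750) = 0.2620125
(I − A)⁻¹ = adj(I−A) / det(I−A) ≈
  [   1.5734     0.7948     0.6813     1.2165]
  [   0.2758     1.2733     0.6712     0.3163]
  [   0.0000     0.0000     1.1765     0.0000]
  [   0.2433     0.5353     0.6269     2.0438]
x = (I − A)⁻¹ d = adj(I−A)·d / det(I−A), with det(I−A) = 0.2620125:
  x_C = (0.412250·550 + 0.208250·160 + 0.178500·420 + 0.318750·290) / 0.2620125 = 427.465 / 0.2620125 ≈ 1631.468
  x_F = (0.072250·550 + 0.333625·160 + 0.175875·420 + 0.082875·290) / 0.2620125 = 191.01875 / 0.2620125 ≈ 729.044
  x_S = (0.000000·550 + 0.000000·160 + 0.308250·420 + 0.000000·290) / 0.2620125 = 129.465 / 0.2620125 ≈ 494.118
  x_L = (0.063750·550 + 0.140250·160 + 0.164250·420 + 0.535500·290) / 0.2620125 = 281.7825 / 0.2620125 ≈ 1075.454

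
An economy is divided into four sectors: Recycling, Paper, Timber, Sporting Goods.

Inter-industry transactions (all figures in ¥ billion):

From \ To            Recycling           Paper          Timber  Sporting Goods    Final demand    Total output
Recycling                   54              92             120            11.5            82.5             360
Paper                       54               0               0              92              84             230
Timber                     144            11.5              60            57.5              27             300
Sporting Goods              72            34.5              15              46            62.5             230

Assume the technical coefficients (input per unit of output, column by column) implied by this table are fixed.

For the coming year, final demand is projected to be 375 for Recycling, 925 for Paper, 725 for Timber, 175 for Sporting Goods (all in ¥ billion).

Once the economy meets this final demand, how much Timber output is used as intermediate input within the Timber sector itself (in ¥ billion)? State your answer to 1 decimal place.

Technical coefficients a_ij = z_ij / X_j:
  a_RR = 54/360 = 0.15, a_PR = 54/360 = 0.15, a_TR = 144/360 = 0.40, a_SR = 72/360 = 0.20
  a_RP = 92/230 = 0.40, a_PP = 0/230 = 0.00, a_TP = 11.5/230 = 0.05, a_SP = 34.5/230 = 0.15
  a_RT = 120/300 = 0.40, a_PT = 0/300 = 0.00, a_TT = 60/300 = 0.20, a_ST = 15/300 = 0.05
  a_RS = 11.5/230 = 0.05, a_PS = 92/230 = 0.40, a_TS = 57.5/230 = 0.25, a_SS = 46/230 = 0.20
I − A =
  [   0.85    -0.40    -0.40    -0.05]
  [  -0.15     1.00     0.00    -0.40]
  [  -0.40    -0.05     0.80    -0.25]
  [  -0.20    -0.15    -0.05     0.80]
Compute the cofactors C_ij = (−1)^(i+j)·(3×3 minor ij) of I−A; the adjugate is their transpose:
adj(I−A) = Cᵀ =
  [ 0.578500   0.288125   0.306500   0.276000]
  [ 0.166125   0.376375   0.097375   0.229000]
  [ 0.361625   0.216375   0.537875   0.298875]
  [ 0.198375   0.156125   0.128500   0.469000]
det(I−A) = Σ_j (I−A)_1j·C_1j = (0.85)(0.578500) + (-0.40)(0.166125) + (-0.40)(0.361625) + (-0.05)(0.198375) = 0.27070625
(I − A)⁻¹ = adj(I−A) / det(I−A) ≈
  [   2.1370     1.0643     1.1322     1.0196]
  [   0.6137     1.3903     0.3597     0.8459]
  [   1.3359     0.7993     1.9869     1.1041]
  [   0.7328     0.5767     0.4747     1.7325]
First solve x = (I − A)⁻¹ d = adj(I−A)·d / det(I−A); in particular x_T = (0.361625·375 + 0.216375·925 + 0.537875·725 + 0.298875·175) / 0.27070625 = 778.01875 / 0.27070625 ≈ 2874.033.
Intermediate flow from T to T: z_TT = a_TT · x_T = 0.20 × 778.01875 / 0.27070625 = 155.60375 / 0.27070625 ≈ 574.8.

z_TT = 574.8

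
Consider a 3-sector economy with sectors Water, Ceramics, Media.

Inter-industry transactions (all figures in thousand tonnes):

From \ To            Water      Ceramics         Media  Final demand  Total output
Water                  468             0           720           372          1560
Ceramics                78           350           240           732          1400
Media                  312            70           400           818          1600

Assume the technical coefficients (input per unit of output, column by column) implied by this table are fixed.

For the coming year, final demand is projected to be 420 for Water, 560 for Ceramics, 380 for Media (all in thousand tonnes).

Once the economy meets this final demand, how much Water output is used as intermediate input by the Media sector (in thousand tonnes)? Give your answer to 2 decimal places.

z_WM = 398.34

Technical coefficients a_ij = z_ij / X_j:
  a_WW = 468/1560 = 0.30, a_CW = 78/1560 = 0.05, a_MW = 312/1560 = 0.20
  a_WC = 0/1400 = 0.00, a_CC = 350/1400 = 0.25, a_MC = 70/1400 = 0.05
  a_WM = 720/1600 = 0.45, a_CM = 240/1600 = 0.15, a_MM = 400/1600 = 0.25
I − A =
  [   0.70     0.00    -0.45]
  [  -0.05     0.75    -0.15]
  [  -0.20    -0.05     0.75]
Cofactors of I−A, C_ij = (−1)^(i+j)·(minor ij) (rows/columns in the sector order above):
  C_11 = (0.75)(0.75) − (-0.15)(-0.05) = 0.5550
  C_12 = −[(-0.05)(0.75) − (-0.15)(-0.20)] = 0.0675
  C_13 = (-0.05)(-0.05) − (0.75)(-0.20) = 0.1525
  C_21 = −[(0.00)(0.75) − (-0.45)(-0.05)] = 0.0225
  C_22 = (0.70)(0.75) − (-0.45)(-0.20) = 0.4350
  C_23 = −[(0.70)(-0.05) − (0.00)(-0.20)] = 0.0350
  C_31 = (0.00)(-0.15) − (-0.45)(0.75) = 0.3375
  C_32 = −[(0.70)(-0.15) − (-0.45)(-0.05)] = 0.1275
  C_33 = (0.70)(0.75) − (0.00)(-0.05) = 0.5250
det(I−A) = Σ_j (I−A)_1j·C_1j = (0.70)(0.5550) + (0.00)(0.0675) + (-0.45)(0.1525) = 0.319875
adj(I−A) = Cᵀ =
  [ 0.5550   0.0225   0.3375]
  [ 0.0675   0.4350   0.1275]
  [ 0.1525   0.0350   0.5250]
(I − A)⁻¹ = adj(I−A) / det(I−A) ≈
  [   1.7351     0.0703     1.0551]
  [   0.2110     1.3599     0.3986]
  [   0.4767     0.1094     1.6413]
First solve x = (I − A)⁻¹ d = adj(I−A)·d / det(I−A); in particular x_M = (0.1525·420 + 0.0350·560 + 0.5250·380) / 0.319875 = 283.15 / 0.319875 ≈ 885.1895.
Intermediate flow from W to M: z_WM = a_WM · x_M = 0.45 × 283.15 / 0.319875 = 127.4175 / 0.319875 ≈ 398.34.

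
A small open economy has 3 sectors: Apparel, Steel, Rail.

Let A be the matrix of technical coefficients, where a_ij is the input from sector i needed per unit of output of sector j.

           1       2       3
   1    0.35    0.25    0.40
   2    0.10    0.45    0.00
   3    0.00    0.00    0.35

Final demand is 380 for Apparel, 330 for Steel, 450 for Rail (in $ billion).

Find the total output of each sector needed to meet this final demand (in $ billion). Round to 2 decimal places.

x_1 = 1334.76, x_2 = 842.68, x_3 = 692.31

I − A =
  [   0.65    -0.25    -0.40]
  [  -0.10     0.55     0.00]
  [   0.00     0.00     0.65]
Cofactors of I−A, C_ij = (−1)^(i+j)·(minor ij) (rows/columns in the sector order above):
  C_11 = (0.55)(0.65) − (0.00)(0.00) = 0.3575
  C_12 = −[(-0.10)(0.65) − (0.00)(0.00)] = 0.0650
  C_13 = (-0.10)(0.00) − (0.55)(0.00) = 0.0000
  C_21 = −[(-0.25)(0.65) − (-0.40)(0.00)] = 0.1625
  C_22 = (0.65)(0.65) − (-0.40)(0.00) = 0.4225
  C_23 = −[(0.65)(0.00) − (-0.25)(0.00)] = 0.0000
  C_31 = (-0.25)(0.00) − (-0.40)(0.55) = 0.2200
  C_32 = −[(0.65)(0.00) − (-0.40)(-0.10)] = 0.0400
  C_33 = (0.65)(0.55) − (-0.25)(-0.10) = 0.3325
det(I−A) = Σ_j (I−A)_1j·C_1j = (0.65)(0.3575) + (-0.25)(0.0650) + (-0.40)(0.0000) = 0.216125
adj(I−A) = Cᵀ =
  [ 0.3575   0.1625   0.2200]
  [ 0.0650   0.4225   0.0400]
  [ 0.0000   0.0000   0.3325]
(I − A)⁻¹ = adj(I−A) / det(I−A) ≈
  [   1.6541     0.7519     1.0179]
  [   0.3008     1.9549     0.1851]
  [   0.0000     0.0000     1.5385]
x = (I − A)⁻¹ d = adj(I−A)·d / det(I−A), with det(I−A) = 0.216125:
  x_1 = (0.3575·380 + 0.1625·330 + 0.2200·450) / 0.216125 = 288.475 / 0.216125 ≈ 1334.76
  x_2 = (0.0650·380 + 0.4225·330 + 0.0400·450) / 0.216125 = 182.125 / 0.216125 ≈ 842.68
  x_3 = (0.0000·380 + 0.0000·330 + 0.3325·450) / 0.216125 = 149.625 / 0.216125 ≈ 692.31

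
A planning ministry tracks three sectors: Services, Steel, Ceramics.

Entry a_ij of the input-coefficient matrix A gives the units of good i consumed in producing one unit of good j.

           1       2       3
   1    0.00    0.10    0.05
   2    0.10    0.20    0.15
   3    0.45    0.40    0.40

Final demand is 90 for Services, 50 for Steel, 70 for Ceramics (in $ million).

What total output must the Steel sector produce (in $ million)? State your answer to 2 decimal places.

I − A =
  [   1.00    -0.10    -0.05]
  [  -0.10     0.80    -0.15]
  [  -0.45    -0.40     0.60]
Cofactors of I−A, C_ij = (−1)^(i+j)·(minor ij) (rows/columns in the sector order above):
  C_11 = (0.80)(0.60) − (-0.15)(-0.40) = 0.4200
  C_12 = −[(-0.10)(0.60) − (-0.15)(-0.45)] = 0.1275
  C_13 = (-0.10)(-0.40) − (0.80)(-0.45) = 0.4000
  C_21 = −[(-0.10)(0.60) − (-0.05)(-0.40)] = 0.0800
  C_22 = (1.00)(0.60) − (-0.05)(-0.45) = 0.5775
  C_23 = −[(1.00)(-0.40) − (-0.10)(-0.45)] = 0.4450
  C_31 = (-0.10)(-0.15) − (-0.05)(0.80) = 0.0550
  C_32 = −[(1.00)(-0.15) − (-0.05)(-0.10)] = 0.1550
  C_33 = (1.00)(0.80) − (-0.10)(-0.10) = 0.7900
det(I−A) = Σ_j (I−A)_1j·C_1j = (1.00)(0.4200) + (-0.10)(0.1275) + (-0.05)(0.4000) = 0.38725
adj(I−A) = Cᵀ =
  [ 0.4200   0.0800   0.0550]
  [ 0.1275   0.5775   0.1550]
  [ 0.4000   0.4450   0.7900]
(I − A)⁻¹ = adj(I−A) / det(I−A) ≈
  [   1.0846     0.2066     0.1420]
  [   0.3292     1.4913     0.4003]
  [   1.0329     1.1491     2.0400]
x = (I − A)⁻¹ d = adj(I−A)·d / det(I−A), with det(I−A) = 0.38725:
  x_1 = (0.4200·90 + 0.0800·50 + 0.0550·70) / 0.38725 = 45.65 / 0.38725 ≈ 117.88
  x_2 = (0.1275·90 + 0.5775·50 + 0.1550·70) / 0.38725 = 51.20 / 0.38725 ≈ 132.21
  x_3 = (0.4000·90 + 0.4450·50 + 0.7900·70) / 0.38725 = 113.55 / 0.38725 ≈ 293.22

x_2 = 132.21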